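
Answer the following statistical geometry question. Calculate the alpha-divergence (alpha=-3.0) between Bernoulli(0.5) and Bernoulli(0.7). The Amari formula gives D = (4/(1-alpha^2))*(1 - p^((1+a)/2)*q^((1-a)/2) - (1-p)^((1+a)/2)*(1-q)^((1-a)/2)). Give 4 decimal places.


Amari alpha-divergence:
D = (4/(1-alpha^2))*(1 - p^((1+a)/2)*q^((1-a)/2) - (1-p)^((1+a)/2)*(1-q)^((1-a)/2)).
alpha = -3.0, p = 0.5, q = 0.7.
e1 = (1+alpha)/2 = -1.0, e2 = (1-alpha)/2 = 2.0.
t1 = p^e1 * q^e2 = 0.5^-1.0 * 0.7^2.0 = 0.98.
t2 = (1-p)^e1 * (1-q)^e2 = 0.5^-1.0 * 0.3^2.0 = 0.18.
4/(1-alpha^2) = -0.5.
D = -0.5*(1 - 0.98 - 0.18) = 0.0800

0.0800


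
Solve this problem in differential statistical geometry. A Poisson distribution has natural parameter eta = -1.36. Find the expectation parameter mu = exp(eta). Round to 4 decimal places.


Expectation parameter for Poisson exponential family:
mu = exp(eta).
eta = -1.36.
mu = exp(-1.36) = 0.2567

0.2567


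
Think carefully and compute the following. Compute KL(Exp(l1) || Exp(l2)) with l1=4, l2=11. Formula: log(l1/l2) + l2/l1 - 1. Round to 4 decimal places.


KL divergence for exponential family:
KL = log(l1/l2) + l2/l1 - 1.
log(4/11) = -1.011601.
11/4 = 2.75.
KL = -1.011601 + 2.75 - 1 = 0.7384

0.7384


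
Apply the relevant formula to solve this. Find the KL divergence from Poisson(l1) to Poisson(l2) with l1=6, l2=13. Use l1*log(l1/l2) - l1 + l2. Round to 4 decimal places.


KL divergence for Poisson:
KL = l1*log(l1/l2) - l1 + l2.
l1 = 6, l2 = 13.
log(6/13) = -0.77319.
l1*log(l1/l2) = 6 * -0.77319 = -4.639139.
KL = -4.639139 - 6 + 13 = 2.3609

2.3609


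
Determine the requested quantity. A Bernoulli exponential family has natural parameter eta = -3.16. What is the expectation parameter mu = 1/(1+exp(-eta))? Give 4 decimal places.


Dual coordinate (expectation parameter) for Bernoulli:
mu = 1/(1+exp(-eta)).
eta = -3.16.
exp(-eta) = exp(3.16) = 23.570596.
mu = 1/(1+23.570596) = 0.0407

0.0407


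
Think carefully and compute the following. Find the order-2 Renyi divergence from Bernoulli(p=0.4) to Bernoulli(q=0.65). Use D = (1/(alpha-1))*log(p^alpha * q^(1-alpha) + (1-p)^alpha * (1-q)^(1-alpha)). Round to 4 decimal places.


Renyi divergence of order alpha between Bernoulli distributions:
D = (1/(alpha-1))*log(p^alpha * q^(1-alpha) + (1-p)^alpha * (1-q)^(1-alpha)).
alpha = 2, p = 0.4, q = 0.65.
p^alpha * q^(1-alpha) = 0.4^2 * 0.65^-1 = 0.246154.
(1-p)^alpha * (1-q)^(1-alpha) = 0.6^2 * 0.35^-1 = 1.028571.
sum = 0.246154 + 1.028571 = 1.274725.
D = (1/1)*log(1.274725) = 0.2427

0.2427


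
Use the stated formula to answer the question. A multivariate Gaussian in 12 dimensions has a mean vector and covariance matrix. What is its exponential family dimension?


Exponential family dimension calculation:
For 12-dim MVN: mean has 12 params, covariance has 12*13/2 = 78 unique entries.
Total dim = 12 + 78 = 90.

90


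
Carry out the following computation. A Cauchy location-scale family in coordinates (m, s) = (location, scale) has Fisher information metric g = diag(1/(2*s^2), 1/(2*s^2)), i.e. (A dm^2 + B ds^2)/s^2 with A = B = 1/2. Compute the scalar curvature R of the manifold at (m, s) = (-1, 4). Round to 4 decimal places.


The metric has the form g = (A dm^2 + B ds^2)/s^2 with A = 1/2, B = 1/2.
Substitute u = sqrt(A/B)*m: g = B*(du^2 + ds^2)/s^2, i.e. B times the
Poincare upper half-plane metric, which has constant Gaussian curvature -1.
Scaling a 2D metric by a constant c divides the Gaussian curvature by c,
so K = -1/B = -1/(1/2) = -2.0000 everywhere (the point (m, s) = (-1, 4) is irrelevant:
the curvature is constant).
Scalar curvature in dimension 2: R = 2K = -2/(1/2) = -4.0000.

-4.0000


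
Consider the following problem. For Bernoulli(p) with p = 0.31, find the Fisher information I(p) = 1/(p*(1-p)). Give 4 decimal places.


For Bernoulli(p), Fisher information is I(p) = 1/(p*(1-p)).
p = 0.31, 1-p = 0.69.
p*(1-p) = 0.2139.
I(p) = 1/0.2139 = 4.6751

4.6751


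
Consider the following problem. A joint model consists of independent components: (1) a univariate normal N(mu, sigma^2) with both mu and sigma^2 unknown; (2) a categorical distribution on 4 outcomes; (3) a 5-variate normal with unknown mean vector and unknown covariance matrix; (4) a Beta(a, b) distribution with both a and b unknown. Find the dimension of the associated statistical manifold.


The dimension of a statistical manifold equals the number of free
(independent) real parameters of the model. For a product of independent
blocks the parameter counts add.
- normal (mu, sigma^2): 2.
- categorical on 4 outcomes (probabilities sum to 1): 4-1 = 3.
- 5-variate normal: 5 (mean) + 5*6/2 = 15 (symmetric covariance) = 20.
- Beta (a, b): 2.
Total = 2 + 3 + 20 + 2 = 27.
Dimension = 27

27


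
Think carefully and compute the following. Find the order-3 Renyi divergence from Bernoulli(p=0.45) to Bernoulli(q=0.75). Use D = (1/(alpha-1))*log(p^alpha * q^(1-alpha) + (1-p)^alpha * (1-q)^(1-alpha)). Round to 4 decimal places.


Renyi divergence of order alpha between Bernoulli distributions:
D = (1/(alpha-1))*log(p^alpha * q^(1-alpha) + (1-p)^alpha * (1-q)^(1-alpha)).
alpha = 3, p = 0.45, q = 0.75.
p^alpha * q^(1-alpha) = 0.45^3 * 0.75^-2 = 0.162.
(1-p)^alpha * (1-q)^(1-alpha) = 0.55^3 * 0.25^-2 = 2.662.
sum = 0.162 + 2.662 = 2.824.
D = (1/2)*log(2.824) = 0.5191

0.5191


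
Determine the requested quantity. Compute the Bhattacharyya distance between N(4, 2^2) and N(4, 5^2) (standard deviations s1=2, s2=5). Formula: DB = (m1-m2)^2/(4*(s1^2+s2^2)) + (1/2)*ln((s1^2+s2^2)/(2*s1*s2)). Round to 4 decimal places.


Bhattacharyya distance between two Gaussians:
DB = (m1-m2)^2/(4*(s1^2+s2^2)) + (1/2)*ln((s1^2+s2^2)/(2*s1*s2)).
(m1-m2)^2 = (0)^2 = 0.
s1^2+s2^2 = 4 + 25 = 29.
term1 = 0/116 = 0.0.
term2 = 0.5*ln(29/20.0) = 0.185782.
DB = 0.0 + 0.185782 = 0.1858

0.1858


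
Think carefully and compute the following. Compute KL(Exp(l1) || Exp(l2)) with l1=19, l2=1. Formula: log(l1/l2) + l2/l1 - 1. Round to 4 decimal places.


KL divergence for exponential family:
KL = log(l1/l2) + l2/l1 - 1.
log(19/1) = 2.944439.
1/19 = 0.052632.
KL = 2.944439 + 0.052632 - 1 = 1.9971

1.9971


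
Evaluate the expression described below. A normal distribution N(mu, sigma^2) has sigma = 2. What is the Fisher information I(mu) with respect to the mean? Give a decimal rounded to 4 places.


The Fisher information for the mean of a normal distribution is I(mu) = 1/sigma^2.
sigma = 2, so sigma^2 = 4.
I(mu) = 1/4 = 0.2500

0.2500


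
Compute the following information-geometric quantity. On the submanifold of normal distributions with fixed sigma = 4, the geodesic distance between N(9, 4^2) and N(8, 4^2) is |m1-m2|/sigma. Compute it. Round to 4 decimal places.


On the fixed-variance normal subfamily, geodesic distance = |m1-m2|/sigma.
|9 - 8| = 1.
sigma = 4.
d = 1/4 = 0.2500

0.2500


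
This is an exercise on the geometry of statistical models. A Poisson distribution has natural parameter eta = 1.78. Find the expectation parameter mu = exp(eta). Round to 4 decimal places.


Expectation parameter for Poisson exponential family:
mu = exp(eta).
eta = 1.78.
mu = exp(1.78) = 5.9299

5.9299


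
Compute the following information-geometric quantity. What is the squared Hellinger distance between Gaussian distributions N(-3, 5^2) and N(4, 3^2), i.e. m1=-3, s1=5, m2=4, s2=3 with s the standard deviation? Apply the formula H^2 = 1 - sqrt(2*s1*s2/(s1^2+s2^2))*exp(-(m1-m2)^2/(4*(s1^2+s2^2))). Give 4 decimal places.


Squared Hellinger distance for Gaussians:
H^2 = 1 - sqrt(2*s1*s2/(s1^2+s2^2)) * exp(-(m1-m2)^2/(4*(s1^2+s2^2))).
s1^2 = 25, s2^2 = 9, s1^2+s2^2 = 34.
sqrt(2*5*3/(34)) = 0.939336.
(m1-m2)^2 = (-7)^2 = 49.
exp(-49/(4*34)) = exp(-0.360294) = 0.697471.
H^2 = 1 - 0.939336*0.697471 = 0.3448

0.3448


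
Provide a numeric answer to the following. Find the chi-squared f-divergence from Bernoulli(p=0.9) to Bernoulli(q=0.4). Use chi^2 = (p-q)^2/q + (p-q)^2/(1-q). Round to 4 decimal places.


Chi-squared divergence between Bernoulli distributions:
chi^2 = (p-q)^2/q + (p-q)^2/(1-q).
p = 0.9, q = 0.4, p-q = 0.5.
(p-q)^2 = 0.25.
term1 = 0.25/0.4 = 0.625.
term2 = 0.25/0.6 = 0.416667.
chi^2 = 0.625 + 0.416667 = 1.0417

1.0417


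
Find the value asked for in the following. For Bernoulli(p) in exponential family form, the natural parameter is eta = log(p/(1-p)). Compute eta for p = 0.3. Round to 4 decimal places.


Natural parameter for Bernoulli: eta = log(p/(1-p)).
p = 0.3, 1-p = 0.7.
p/(1-p) = 0.428571.
eta = log(0.428571) = -0.8473

-0.8473


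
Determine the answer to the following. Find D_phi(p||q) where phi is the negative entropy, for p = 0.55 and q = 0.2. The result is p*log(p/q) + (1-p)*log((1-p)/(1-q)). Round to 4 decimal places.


Bregman divergence with negative entropy generator:
D = p*log(p/q) + (1-p)*log((1-p)/(1-q)).
p = 0.55, q = 0.2.
p*log(p/q) = 0.55*log(0.55/0.2) = 0.556381.
(1-p)*log((1-p)/(1-q)) = 0.45*log(0.45/0.8) = -0.258914.
D = 0.556381 + -0.258914 = 0.2975

0.2975


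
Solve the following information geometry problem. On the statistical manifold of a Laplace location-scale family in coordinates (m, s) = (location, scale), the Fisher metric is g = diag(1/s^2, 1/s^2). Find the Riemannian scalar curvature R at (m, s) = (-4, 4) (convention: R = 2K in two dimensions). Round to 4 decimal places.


The metric has the form g = (A dm^2 + B ds^2)/s^2 with A = 1, B = 1.
Substitute u = sqrt(A/B)*m: g = B*(du^2 + ds^2)/s^2, i.e. B times the
Poincare upper half-plane metric, which has constant Gaussian curvature -1.
Scaling a 2D metric by a constant c divides the Gaussian curvature by c,
so K = -1/B = -1/(1) = -1.0000 everywhere (the point (m, s) = (-4, 4) is irrelevant:
the curvature is constant).
Scalar curvature in dimension 2: R = 2K = -2/(1) = -2.0000.

-2.0000


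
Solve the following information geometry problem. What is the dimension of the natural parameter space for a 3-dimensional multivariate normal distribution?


Exponential family dimension calculation:
For 3-dim MVN: mean has 3 params, covariance has 3*4/2 = 6 unique entries.
Total dim = 3 + 6 = 9.

9


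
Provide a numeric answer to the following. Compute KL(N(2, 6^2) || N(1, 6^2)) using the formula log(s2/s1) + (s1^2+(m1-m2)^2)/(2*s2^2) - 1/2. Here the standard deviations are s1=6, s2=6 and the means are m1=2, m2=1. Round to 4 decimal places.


KL divergence between normal distributions:
KL = log(s2/s1) + (s1^2 + (m1-m2)^2)/(2*s2^2) - 1/2.
log(6/6) = 0.0.
(6^2 + (2-1)^2)/(2*6^2) = (36 + 1)/72 = 0.513889.
KL = 0.0 + 0.513889 - 0.5 = 0.0139

0.0139


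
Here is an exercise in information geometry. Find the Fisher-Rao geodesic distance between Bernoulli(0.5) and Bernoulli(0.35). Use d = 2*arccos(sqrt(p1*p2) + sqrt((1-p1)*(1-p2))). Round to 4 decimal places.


Geodesic distance on Bernoulli manifold:
d(p1,p2) = 2*arccos(sqrt(p1*p2) + sqrt((1-p1)*(1-p2))).
sqrt(p1*p2) = sqrt(0.5*0.35) = 0.41833.
sqrt((1-p1)*(1-p2)) = sqrt(0.5*0.65) = 0.570088.
arg = 0.41833 + 0.570088 = 0.988418.
d = 2*arccos(0.988418) = 0.3047

0.3047


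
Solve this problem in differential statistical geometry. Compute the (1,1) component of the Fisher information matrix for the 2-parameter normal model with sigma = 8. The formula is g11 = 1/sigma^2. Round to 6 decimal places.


For the 2-parameter normal family, the Fisher metric has:
  g11 = 1/sigma^2, g22 = 2/sigma^2.
sigma = 8, sigma^2 = 64.
g11 = 0.015625

0.015625


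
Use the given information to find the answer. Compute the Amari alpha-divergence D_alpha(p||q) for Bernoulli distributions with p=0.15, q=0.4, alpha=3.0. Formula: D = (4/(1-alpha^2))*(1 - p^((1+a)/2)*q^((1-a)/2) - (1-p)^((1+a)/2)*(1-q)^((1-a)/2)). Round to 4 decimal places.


Amari alpha-divergence:
D = (4/(1-alpha^2))*(1 - p^((1+a)/2)*q^((1-a)/2) - (1-p)^((1+a)/2)*(1-q)^((1-a)/2)).
alpha = 3.0, p = 0.15, q = 0.4.
e1 = (1+alpha)/2 = 2.0, e2 = (1-alpha)/2 = -1.0.
t1 = p^e1 * q^e2 = 0.15^2.0 * 0.4^-1.0 = 0.05625.
t2 = (1-p)^e1 * (1-q)^e2 = 0.85^2.0 * 0.6^-1.0 = 1.204167.
4/(1-alpha^2) = -0.5.
D = -0.5*(1 - 0.05625 - 1.204167) = 0.1302

0.1302


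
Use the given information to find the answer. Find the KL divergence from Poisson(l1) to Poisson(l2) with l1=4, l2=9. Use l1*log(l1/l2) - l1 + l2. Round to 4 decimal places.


KL divergence for Poisson:
KL = l1*log(l1/l2) - l1 + l2.
l1 = 4, l2 = 9.
log(4/9) = -0.81093.
l1*log(l1/l2) = 4 * -0.81093 = -3.243721.
KL = -3.243721 - 4 + 9 = 1.7563

1.7563


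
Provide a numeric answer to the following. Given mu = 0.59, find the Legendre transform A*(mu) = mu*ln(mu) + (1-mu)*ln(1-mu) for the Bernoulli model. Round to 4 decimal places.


Legendre transform for Bernoulli:
A*(mu) = mu*log(mu) + (1-mu)*log(1-mu).
mu = 0.59, 1-mu = 0.41.
mu*log(mu) = 0.59*log(0.59) = -0.311303.
(1-mu)*log(1-mu) = 0.41*log(0.41) = -0.365555.
A* = -0.311303 + -0.365555 = -0.6769

-0.6769


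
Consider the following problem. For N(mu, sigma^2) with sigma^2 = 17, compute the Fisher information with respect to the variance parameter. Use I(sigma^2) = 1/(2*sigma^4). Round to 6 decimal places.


Fisher information for variance: I(sigma^2) = 1/(2*sigma^4).
sigma^2 = 17, so sigma^4 = 289.
I = 1/(2*289) = 1/578 = 0.001730

0.001730


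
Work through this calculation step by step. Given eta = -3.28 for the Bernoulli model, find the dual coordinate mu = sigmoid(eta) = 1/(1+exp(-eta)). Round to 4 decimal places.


Dual coordinate (expectation parameter) for Bernoulli:
mu = 1/(1+exp(-eta)).
eta = -3.28.
exp(-eta) = exp(3.28) = 26.575773.
mu = 1/(1+26.575773) = 0.0363

0.0363


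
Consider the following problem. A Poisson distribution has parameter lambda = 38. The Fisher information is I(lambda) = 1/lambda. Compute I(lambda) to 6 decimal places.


Fisher information for Poisson: I(lambda) = 1/lambda.
lambda = 38.
I(lambda) = 1/38 = 0.026316

0.026316


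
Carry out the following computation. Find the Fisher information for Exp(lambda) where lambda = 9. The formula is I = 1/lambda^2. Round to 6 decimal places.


Fisher information for exponential: I(lambda) = 1/lambda^2.
lambda = 9, lambda^2 = 81.
I = 1/81 = 0.012346

0.012346


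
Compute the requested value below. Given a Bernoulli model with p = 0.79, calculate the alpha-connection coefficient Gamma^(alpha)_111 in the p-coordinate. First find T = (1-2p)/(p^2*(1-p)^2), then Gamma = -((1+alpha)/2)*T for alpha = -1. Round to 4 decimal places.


Skewness (Amari-Chentsov) tensor: T = (1-2p)/(p^2*(1-p)^2).
p = 0.79, 1-2p = -0.58, p^2 = 0.6241, (1-p)^2 = 0.0441.
T = -0.58/(0.6241 * 0.0441) = -21.07343.
In the p-coordinate, Gamma^(alpha) = Gamma^(0) - (alpha/2)*T with Gamma^(0) = (1/2)*g'(p) = -T/2,
so Gamma^(alpha) = -((1+alpha)/2)*T.
alpha = -1, -(1+alpha)/2 = 0.0.
Gamma = 0.0 * -21.07343 = 0.0000

0.0000


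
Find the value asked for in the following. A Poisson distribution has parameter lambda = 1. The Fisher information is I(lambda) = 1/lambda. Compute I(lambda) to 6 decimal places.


Fisher information for Poisson: I(lambda) = 1/lambda.
lambda = 1.
I(lambda) = 1/1 = 1.000000

1.000000


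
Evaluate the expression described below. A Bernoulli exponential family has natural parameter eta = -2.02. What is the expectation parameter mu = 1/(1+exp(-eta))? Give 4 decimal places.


Dual coordinate (expectation parameter) for Bernoulli:
mu = 1/(1+exp(-eta)).
eta = -2.02.
exp(-eta) = exp(2.02) = 7.538325.
mu = 1/(1+7.538325) = 0.1171

0.1171


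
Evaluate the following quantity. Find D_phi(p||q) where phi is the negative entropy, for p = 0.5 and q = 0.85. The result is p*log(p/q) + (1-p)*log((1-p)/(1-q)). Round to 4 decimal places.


Bregman divergence with negative entropy generator:
D = p*log(p/q) + (1-p)*log((1-p)/(1-q)).
p = 0.5, q = 0.85.
p*log(p/q) = 0.5*log(0.5/0.85) = -0.265314.
(1-p)*log((1-p)/(1-q)) = 0.5*log(0.5/0.15) = 0.601986.
D = -0.265314 + 0.601986 = 0.3367

0.3367


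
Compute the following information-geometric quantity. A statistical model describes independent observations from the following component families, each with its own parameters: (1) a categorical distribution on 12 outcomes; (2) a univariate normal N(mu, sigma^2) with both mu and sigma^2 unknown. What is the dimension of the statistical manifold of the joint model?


The dimension of a statistical manifold equals the number of free
(independent) real parameters of the model. For a product of independent
blocks the parameter counts add.
- categorical on 12 outcomes (probabilities sum to 1): 12-1 = 11.
- normal (mu, sigma^2): 2.
Total = 11 + 2 = 13.
Dimension = 13

13


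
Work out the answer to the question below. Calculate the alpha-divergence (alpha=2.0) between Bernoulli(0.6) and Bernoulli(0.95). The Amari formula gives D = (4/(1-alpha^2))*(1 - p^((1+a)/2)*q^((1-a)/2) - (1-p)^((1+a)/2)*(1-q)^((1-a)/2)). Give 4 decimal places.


Amari alpha-divergence:
D = (4/(1-alpha^2))*(1 - p^((1+a)/2)*q^((1-a)/2) - (1-p)^((1+a)/2)*(1-q)^((1-a)/2)).
alpha = 2.0, p = 0.6, q = 0.95.
e1 = (1+alpha)/2 = 1.5, e2 = (1-alpha)/2 = -0.5.
t1 = p^e1 * q^e2 = 0.6^1.5 * 0.95^-0.5 = 0.476832.
t2 = (1-p)^e1 * (1-q)^e2 = 0.4^1.5 * 0.05^-0.5 = 1.131371.
4/(1-alpha^2) = -1.333333.
D = -1.333333*(1 - 0.476832 - 1.131371) = 0.8109

0.8109


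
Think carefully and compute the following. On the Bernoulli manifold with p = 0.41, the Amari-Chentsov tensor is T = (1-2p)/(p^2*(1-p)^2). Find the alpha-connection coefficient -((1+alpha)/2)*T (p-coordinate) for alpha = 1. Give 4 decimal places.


Skewness (Amari-Chentsov) tensor: T = (1-2p)/(p^2*(1-p)^2).
p = 0.41, 1-2p = 0.18, p^2 = 0.1681, (1-p)^2 = 0.3481.
T = 0.18/(0.1681 * 0.3481) = 3.076102.
In the p-coordinate, Gamma^(alpha) = Gamma^(0) - (alpha/2)*T with Gamma^(0) = (1/2)*g'(p) = -T/2,
so Gamma^(alpha) = -((1+alpha)/2)*T.
alpha = 1, -(1+alpha)/2 = -1.0.
Gamma = -1.0 * 3.076102 = -3.0761

-3.0761


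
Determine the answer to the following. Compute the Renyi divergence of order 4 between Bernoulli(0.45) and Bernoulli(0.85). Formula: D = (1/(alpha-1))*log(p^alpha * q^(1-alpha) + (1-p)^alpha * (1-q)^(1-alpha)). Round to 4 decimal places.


Renyi divergence of order alpha between Bernoulli distributions:
D = (1/(alpha-1))*log(p^alpha * q^(1-alpha) + (1-p)^alpha * (1-q)^(1-alpha)).
alpha = 4, p = 0.45, q = 0.85.
p^alpha * q^(1-alpha) = 0.45^4 * 0.85^-3 = 0.066772.
(1-p)^alpha * (1-q)^(1-alpha) = 0.55^4 * 0.15^-3 = 27.112963.
sum = 0.066772 + 27.112963 = 27.179735.
D = (1/3)*log(27.179735) = 1.1008

1.1008


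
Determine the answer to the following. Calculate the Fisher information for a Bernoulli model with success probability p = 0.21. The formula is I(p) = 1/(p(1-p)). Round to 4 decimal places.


For Bernoulli(p), Fisher information is I(p) = 1/(p*(1-p)).
p = 0.21, 1-p = 0.79.
p*(1-p) = 0.1659.
I(p) = 1/0.1659 = 6.0277

6.0277


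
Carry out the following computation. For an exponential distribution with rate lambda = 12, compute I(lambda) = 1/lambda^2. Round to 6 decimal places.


Fisher information for exponential: I(lambda) = 1/lambda^2.
lambda = 12, lambda^2 = 144.
I = 1/144 = 0.006944

0.006944


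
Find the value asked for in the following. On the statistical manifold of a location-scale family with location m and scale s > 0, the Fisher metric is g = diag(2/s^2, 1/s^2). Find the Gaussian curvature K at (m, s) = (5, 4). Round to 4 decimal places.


The metric has the form g = (A dm^2 + B ds^2)/s^2 with A = 2, B = 1.
Substitute u = sqrt(A/B)*m: g = B*(du^2 + ds^2)/s^2, i.e. B times the
Poincare upper half-plane metric, which has constant Gaussian curvature -1.
Scaling a 2D metric by a constant c divides the Gaussian curvature by c,
so K = -1/B = -1/(1) = -1.0000 everywhere (the point (m, s) = (5, 4) is irrelevant:
the curvature is constant).
The requested Gaussian curvature is K = -1.0000.

-1.0000


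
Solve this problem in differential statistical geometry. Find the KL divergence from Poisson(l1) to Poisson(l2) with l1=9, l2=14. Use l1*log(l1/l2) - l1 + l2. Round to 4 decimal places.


KL divergence for Poisson:
KL = l1*log(l1/l2) - l1 + l2.
l1 = 9, l2 = 14.
log(9/14) = -0.441833.
l1*log(l1/l2) = 9 * -0.441833 = -3.976495.
KL = -3.976495 - 9 + 14 = 1.0235

1.0235


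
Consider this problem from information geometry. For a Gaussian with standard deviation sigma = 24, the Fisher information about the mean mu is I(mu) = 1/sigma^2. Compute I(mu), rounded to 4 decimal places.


The Fisher information for the mean of a normal distribution is I(mu) = 1/sigma^2.
sigma = 24, so sigma^2 = 576.
I(mu) = 1/576 = 0.0017

0.0017


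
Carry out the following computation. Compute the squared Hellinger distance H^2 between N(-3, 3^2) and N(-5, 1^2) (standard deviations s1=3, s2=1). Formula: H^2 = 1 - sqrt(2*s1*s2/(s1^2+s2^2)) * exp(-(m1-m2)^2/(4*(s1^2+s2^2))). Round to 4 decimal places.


Squared Hellinger distance for Gaussians:
H^2 = 1 - sqrt(2*s1*s2/(s1^2+s2^2)) * exp(-(m1-m2)^2/(4*(s1^2+s2^2))).
s1^2 = 9, s2^2 = 1, s1^2+s2^2 = 10.
sqrt(2*3*1/(10)) = 0.774597.
(m1-m2)^2 = (2)^2 = 4.
exp(-4/(4*10)) = exp(-0.1) = 0.904837.
H^2 = 1 - 0.774597*0.904837 = 0.2991

0.2991


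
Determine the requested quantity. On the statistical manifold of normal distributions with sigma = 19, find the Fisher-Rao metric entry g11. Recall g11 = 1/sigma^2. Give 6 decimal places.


For the 2-parameter normal family, the Fisher metric has:
  g11 = 1/sigma^2, g22 = 2/sigma^2.
sigma = 19, sigma^2 = 361.
g11 = 0.002770

0.002770


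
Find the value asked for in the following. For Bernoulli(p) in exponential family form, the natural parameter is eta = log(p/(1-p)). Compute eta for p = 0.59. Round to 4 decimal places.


Natural parameter for Bernoulli: eta = log(p/(1-p)).
p = 0.59, 1-p = 0.41.
p/(1-p) = 1.439024.
eta = log(1.439024) = 0.3640

0.3640


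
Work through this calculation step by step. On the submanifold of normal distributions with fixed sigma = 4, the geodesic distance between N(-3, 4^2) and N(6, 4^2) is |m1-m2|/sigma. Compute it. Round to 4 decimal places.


On the fixed-variance normal subfamily, geodesic distance = |m1-m2|/sigma.
|-3 - 6| = 9.
sigma = 4.
d = 9/4 = 2.2500

2.2500


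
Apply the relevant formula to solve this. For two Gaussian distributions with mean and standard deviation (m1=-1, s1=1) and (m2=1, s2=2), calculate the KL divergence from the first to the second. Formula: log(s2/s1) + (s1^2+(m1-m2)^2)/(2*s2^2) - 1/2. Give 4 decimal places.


KL divergence between normal distributions:
KL = log(s2/s1) + (s1^2 + (m1-m2)^2)/(2*s2^2) - 1/2.
log(2/1) = 0.693147.
(1^2 + (-1-1)^2)/(2*2^2) = (1 + 4)/8 = 0.625.
KL = 0.693147 + 0.625 - 0.5 = 0.8181

0.8181


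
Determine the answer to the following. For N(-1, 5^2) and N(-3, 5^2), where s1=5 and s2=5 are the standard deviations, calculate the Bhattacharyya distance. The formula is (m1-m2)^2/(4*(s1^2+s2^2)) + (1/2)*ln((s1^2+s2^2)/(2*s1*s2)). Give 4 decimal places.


Bhattacharyya distance between two Gaussians:
DB = (m1-m2)^2/(4*(s1^2+s2^2)) + (1/2)*ln((s1^2+s2^2)/(2*s1*s2)).
(m1-m2)^2 = (2)^2 = 4.
s1^2+s2^2 = 25 + 25 = 50.
term1 = 4/200 = 0.02.
term2 = 0.5*ln(50/50.0) = 0.0.
DB = 0.02 + 0.0 = 0.0200

0.0200


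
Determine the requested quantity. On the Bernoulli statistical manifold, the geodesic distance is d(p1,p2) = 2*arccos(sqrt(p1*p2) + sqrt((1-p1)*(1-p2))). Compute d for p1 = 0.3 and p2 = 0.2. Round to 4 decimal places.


Geodesic distance on Bernoulli manifold:
d(p1,p2) = 2*arccos(sqrt(p1*p2) + sqrt((1-p1)*(1-p2))).
sqrt(p1*p2) = sqrt(0.3*0.2) = 0.244949.
sqrt((1-p1)*(1-p2)) = sqrt(0.7*0.8) = 0.748331.
arg = 0.244949 + 0.748331 = 0.99328.
d = 2*arccos(0.99328) = 0.2320

0.2320


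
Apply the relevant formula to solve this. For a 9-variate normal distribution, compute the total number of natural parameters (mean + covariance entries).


Exponential family dimension calculation:
For 9-dim MVN: mean has 9 params, covariance has 9*10/2 = 45 unique entries.
Total dim = 9 + 45 = 54.

54


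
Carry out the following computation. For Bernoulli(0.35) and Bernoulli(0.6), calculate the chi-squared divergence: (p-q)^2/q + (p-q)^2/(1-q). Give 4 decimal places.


Chi-squared divergence between Bernoulli distributions:
chi^2 = (p-q)^2/q + (p-q)^2/(1-q).
p = 0.35, q = 0.6, p-q = -0.25.
(p-q)^2 = 0.0625.
term1 = 0.0625/0.6 = 0.104167.
term2 = 0.0625/0.4 = 0.15625.
chi^2 = 0.104167 + 0.15625 = 0.2604

0.2604


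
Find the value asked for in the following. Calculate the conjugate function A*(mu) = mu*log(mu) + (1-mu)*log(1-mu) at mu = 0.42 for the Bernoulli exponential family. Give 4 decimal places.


Legendre transform for Bernoulli:
A*(mu) = mu*log(mu) + (1-mu)*log(1-mu).
mu = 0.42, 1-mu = 0.58.
mu*log(mu) = 0.42*log(0.42) = -0.36435.
(1-mu)*log(1-mu) = 0.58*log(0.58) = -0.315942.
A* = -0.36435 + -0.315942 = -0.6803

-0.6803


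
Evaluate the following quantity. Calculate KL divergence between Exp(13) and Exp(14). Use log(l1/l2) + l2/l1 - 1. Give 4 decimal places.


KL divergence for exponential family:
KL = log(l1/l2) + l2/l1 - 1.
log(13/14) = -0.074108.
14/13 = 1.076923.
KL = -0.074108 + 1.076923 - 1 = 0.0028

0.0028


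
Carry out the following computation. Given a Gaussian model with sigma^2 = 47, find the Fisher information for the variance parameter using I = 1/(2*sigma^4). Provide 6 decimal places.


Fisher information for variance: I(sigma^2) = 1/(2*sigma^4).
sigma^2 = 47, so sigma^4 = 2209.
I = 1/(2*2209) = 1/4418 = 0.000226

0.000226


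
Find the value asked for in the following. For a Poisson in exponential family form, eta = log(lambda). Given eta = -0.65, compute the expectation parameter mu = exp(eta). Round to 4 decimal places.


Expectation parameter for Poisson exponential family:
mu = exp(eta).
eta = -0.65.
mu = exp(-0.65) = 0.5220

0.5220


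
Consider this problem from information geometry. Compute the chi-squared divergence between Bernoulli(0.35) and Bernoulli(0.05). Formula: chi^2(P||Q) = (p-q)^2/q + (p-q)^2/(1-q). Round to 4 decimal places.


Chi-squared divergence between Bernoulli distributions:
chi^2 = (p-q)^2/q + (p-q)^2/(1-q).
p = 0.35, q = 0.05, p-q = 0.3.
(p-q)^2 = 0.09.
term1 = 0.09/0.05 = 1.8.
term2 = 0.09/0.95 = 0.094737.
chi^2 = 1.8 + 0.094737 = 1.8947

1.8947


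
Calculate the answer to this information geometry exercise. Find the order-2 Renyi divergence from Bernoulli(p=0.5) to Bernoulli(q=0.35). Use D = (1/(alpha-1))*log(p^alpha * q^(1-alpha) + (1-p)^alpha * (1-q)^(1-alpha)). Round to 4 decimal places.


Renyi divergence of order alpha between Bernoulli distributions:
D = (1/(alpha-1))*log(p^alpha * q^(1-alpha) + (1-p)^alpha * (1-q)^(1-alpha)).
alpha = 2, p = 0.5, q = 0.35.
p^alpha * q^(1-alpha) = 0.5^2 * 0.35^-1 = 0.714286.
(1-p)^alpha * (1-q)^(1-alpha) = 0.5^2 * 0.65^-1 = 0.384615.
sum = 0.714286 + 0.384615 = 1.098901.
D = (1/1)*log(1.098901) = 0.0943

0.0943


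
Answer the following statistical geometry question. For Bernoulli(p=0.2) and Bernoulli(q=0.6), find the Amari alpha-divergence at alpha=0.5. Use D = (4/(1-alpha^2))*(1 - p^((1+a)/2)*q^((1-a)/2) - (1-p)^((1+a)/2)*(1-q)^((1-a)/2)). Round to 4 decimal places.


Amari alpha-divergence:
D = (4/(1-alpha^2))*(1 - p^((1+a)/2)*q^((1-a)/2) - (1-p)^((1+a)/2)*(1-q)^((1-a)/2)).
alpha = 0.5, p = 0.2, q = 0.6.
e1 = (1+alpha)/2 = 0.75, e2 = (1-alpha)/2 = 0.25.
t1 = p^e1 * q^e2 = 0.2^0.75 * 0.6^0.25 = 0.263215.
t2 = (1-p)^e1 * (1-q)^e2 = 0.8^0.75 * 0.4^0.25 = 0.672717.
4/(1-alpha^2) = 5.333333.
D = 5.333333*(1 - 0.263215 - 0.672717) = 0.3417

0.3417


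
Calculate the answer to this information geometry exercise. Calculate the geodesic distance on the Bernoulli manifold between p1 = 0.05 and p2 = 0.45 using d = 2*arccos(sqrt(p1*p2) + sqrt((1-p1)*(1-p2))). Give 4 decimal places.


Geodesic distance on Bernoulli manifold:
d(p1,p2) = 2*arccos(sqrt(p1*p2) + sqrt((1-p1)*(1-p2))).
sqrt(p1*p2) = sqrt(0.05*0.45) = 0.15.
sqrt((1-p1)*(1-p2)) = sqrt(0.95*0.55) = 0.722842.
arg = 0.15 + 0.722842 = 0.872842.
d = 2*arccos(0.872842) = 1.0196

1.0196


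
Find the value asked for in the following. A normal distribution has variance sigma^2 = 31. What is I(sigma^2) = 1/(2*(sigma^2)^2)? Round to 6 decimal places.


Fisher information for variance: I(sigma^2) = 1/(2*sigma^4).
sigma^2 = 31, so sigma^4 = 961.
I = 1/(2*961) = 1/1922 = 0.000520

0.000520


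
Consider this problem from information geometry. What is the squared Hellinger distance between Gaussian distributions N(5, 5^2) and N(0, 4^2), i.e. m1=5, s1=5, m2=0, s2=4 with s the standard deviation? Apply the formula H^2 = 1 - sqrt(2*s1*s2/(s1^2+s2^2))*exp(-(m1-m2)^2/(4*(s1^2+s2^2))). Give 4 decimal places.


Squared Hellinger distance for Gaussians:
H^2 = 1 - sqrt(2*s1*s2/(s1^2+s2^2)) * exp(-(m1-m2)^2/(4*(s1^2+s2^2))).
s1^2 = 25, s2^2 = 16, s1^2+s2^2 = 41.
sqrt(2*5*4/(41)) = 0.98773.
(m1-m2)^2 = (5)^2 = 25.
exp(-25/(4*41)) = exp(-0.152439) = 0.858611.
H^2 = 1 - 0.98773*0.858611 = 0.1519

0.1519


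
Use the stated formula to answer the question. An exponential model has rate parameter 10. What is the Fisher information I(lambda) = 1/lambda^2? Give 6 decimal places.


Fisher information for exponential: I(lambda) = 1/lambda^2.
lambda = 10, lambda^2 = 100.
I = 1/100 = 0.010000

0.010000


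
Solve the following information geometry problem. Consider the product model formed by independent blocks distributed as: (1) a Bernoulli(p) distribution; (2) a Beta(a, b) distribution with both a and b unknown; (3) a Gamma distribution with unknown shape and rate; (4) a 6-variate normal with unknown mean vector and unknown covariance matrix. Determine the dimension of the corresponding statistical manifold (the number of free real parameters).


The dimension of a statistical manifold equals the number of free
(independent) real parameters of the model. For a product of independent
blocks the parameter counts add.
- Bernoulli (p): 1.
- Beta (a, b): 2.
- Gamma (shape, rate): 2.
- 6-variate normal: 6 (mean) + 6*7/2 = 21 (symmetric covariance) = 27.
Total = 1 + 2 + 2 + 27 = 32.
Dimension = 32

32


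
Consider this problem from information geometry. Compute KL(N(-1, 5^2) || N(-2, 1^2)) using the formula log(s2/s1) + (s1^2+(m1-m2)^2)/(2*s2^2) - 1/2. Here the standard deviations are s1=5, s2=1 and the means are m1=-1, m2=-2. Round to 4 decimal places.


KL divergence between normal distributions:
KL = log(s2/s1) + (s1^2 + (m1-m2)^2)/(2*s2^2) - 1/2.
log(1/5) = -1.609438.
(5^2 + (-1--2)^2)/(2*1^2) = (25 + 1)/2 = 13.0.
KL = -1.609438 + 13.0 - 0.5 = 10.8906

10.8906


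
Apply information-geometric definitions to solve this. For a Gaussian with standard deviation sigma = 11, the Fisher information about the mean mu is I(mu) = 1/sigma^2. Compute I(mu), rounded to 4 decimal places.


The Fisher information for the mean of a normal distribution is I(mu) = 1/sigma^2.
sigma = 11, so sigma^2 = 121.
I(mu) = 1/121 = 0.0083

0.0083


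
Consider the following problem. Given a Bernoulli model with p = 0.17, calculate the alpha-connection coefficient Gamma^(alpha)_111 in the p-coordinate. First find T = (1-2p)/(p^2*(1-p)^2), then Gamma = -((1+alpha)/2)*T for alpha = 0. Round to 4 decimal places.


Skewness (Amari-Chentsov) tensor: T = (1-2p)/(p^2*(1-p)^2).
p = 0.17, 1-2p = 0.66, p^2 = 0.0289, (1-p)^2 = 0.6889.
T = 0.66/(0.0289 * 0.6889) = 33.150487.
In the p-coordinate, Gamma^(alpha) = Gamma^(0) - (alpha/2)*T with Gamma^(0) = (1/2)*g'(p) = -T/2,
so Gamma^(alpha) = -((1+alpha)/2)*T.
alpha = 0, -(1+alpha)/2 = -0.5.
Gamma = -0.5 * 33.150487 = -16.5752

-16.5752


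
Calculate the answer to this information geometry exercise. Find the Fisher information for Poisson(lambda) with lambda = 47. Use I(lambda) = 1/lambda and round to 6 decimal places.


Fisher information for Poisson: I(lambda) = 1/lambda.
lambda = 47.
I(lambda) = 1/47 = 0.021277

0.021277


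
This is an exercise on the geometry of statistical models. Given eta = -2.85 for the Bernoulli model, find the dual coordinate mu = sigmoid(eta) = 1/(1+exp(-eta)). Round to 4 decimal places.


Dual coordinate (expectation parameter) for Bernoulli:
mu = 1/(1+exp(-eta)).
eta = -2.85.
exp(-eta) = exp(2.85) = 17.287782.
mu = 1/(1+17.287782) = 0.0547

0.0547


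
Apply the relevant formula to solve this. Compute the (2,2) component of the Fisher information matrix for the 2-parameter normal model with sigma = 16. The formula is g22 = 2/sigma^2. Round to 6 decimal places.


For the 2-parameter normal family, the Fisher metric has:
  g11 = 1/sigma^2, g22 = 2/sigma^2.
sigma = 16, sigma^2 = 256.
g22 = 0.007813

0.007813


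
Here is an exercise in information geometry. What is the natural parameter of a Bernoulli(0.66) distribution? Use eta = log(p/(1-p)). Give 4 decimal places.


Natural parameter for Bernoulli: eta = log(p/(1-p)).
p = 0.66, 1-p = 0.34.
p/(1-p) = 1.941176.
eta = log(1.941176) = 0.6633

0.6633


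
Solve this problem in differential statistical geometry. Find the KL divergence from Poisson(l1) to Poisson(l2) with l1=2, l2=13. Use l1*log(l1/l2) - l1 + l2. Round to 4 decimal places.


KL divergence for Poisson:
KL = l1*log(l1/l2) - l1 + l2.
l1 = 2, l2 = 13.
log(2/13) = -1.871802.
l1*log(l1/l2) = 2 * -1.871802 = -3.743604.
KL = -3.743604 - 2 + 13 = 7.2564

7.2564


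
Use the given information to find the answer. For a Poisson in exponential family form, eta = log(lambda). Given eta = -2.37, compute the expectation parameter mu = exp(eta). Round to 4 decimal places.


Expectation parameter for Poisson exponential family:
mu = exp(eta).
eta = -2.37.
mu = exp(-2.37) = 0.0935

0.0935


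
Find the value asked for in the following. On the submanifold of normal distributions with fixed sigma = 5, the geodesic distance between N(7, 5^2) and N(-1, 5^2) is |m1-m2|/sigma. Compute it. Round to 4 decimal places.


On the fixed-variance normal subfamily, geodesic distance = |m1-m2|/sigma.
|7 - -1| = 8.
sigma = 5.
d = 8/5 = 1.6000

1.6000


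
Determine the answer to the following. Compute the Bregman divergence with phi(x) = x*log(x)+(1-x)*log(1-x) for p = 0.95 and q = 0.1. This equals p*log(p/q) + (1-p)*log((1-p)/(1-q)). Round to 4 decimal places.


Bregman divergence with negative entropy generator:
D = p*log(p/q) + (1-p)*log((1-p)/(1-q)).
p = 0.95, q = 0.1.
p*log(p/q) = 0.95*log(0.95/0.1) = 2.138727.
(1-p)*log((1-p)/(1-q)) = 0.05*log(0.05/0.9) = -0.144519.
D = 2.138727 + -0.144519 = 1.9942

1.9942


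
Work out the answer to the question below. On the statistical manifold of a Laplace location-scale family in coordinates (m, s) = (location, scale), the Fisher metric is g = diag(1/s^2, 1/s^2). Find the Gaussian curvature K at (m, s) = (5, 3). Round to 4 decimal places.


The metric has the form g = (A dm^2 + B ds^2)/s^2 with A = 1, B = 1.
Substitute u = sqrt(A/B)*m: g = B*(du^2 + ds^2)/s^2, i.e. B times the
Poincare upper half-plane metric, which has constant Gaussian curvature -1.
Scaling a 2D metric by a constant c divides the Gaussian curvature by c,
so K = -1/B = -1/(1) = -1.0000 everywhere (the point (m, s) = (5, 3) is irrelevant:
the curvature is constant).
The requested Gaussian curvature is K = -1.0000.

-1.0000


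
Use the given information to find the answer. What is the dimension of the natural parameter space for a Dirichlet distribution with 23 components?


Exponential family dimension calculation:
Dirichlet with 23 components has 23 natural parameters.

23


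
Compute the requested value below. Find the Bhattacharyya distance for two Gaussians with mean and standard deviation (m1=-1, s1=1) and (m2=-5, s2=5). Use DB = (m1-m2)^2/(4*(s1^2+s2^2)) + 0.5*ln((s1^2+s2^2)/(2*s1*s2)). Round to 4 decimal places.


Bhattacharyya distance between two Gaussians:
DB = (m1-m2)^2/(4*(s1^2+s2^2)) + (1/2)*ln((s1^2+s2^2)/(2*s1*s2)).
(m1-m2)^2 = (4)^2 = 16.
s1^2+s2^2 = 1 + 25 = 26.
term1 = 16/104 = 0.153846.
term2 = 0.5*ln(26/10.0) = 0.477756.
DB = 0.153846 + 0.477756 = 0.6316

0.6316


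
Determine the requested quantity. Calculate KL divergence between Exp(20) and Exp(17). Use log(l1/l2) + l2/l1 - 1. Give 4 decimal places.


KL divergence for exponential family:
KL = log(l1/l2) + l2/l1 - 1.
log(20/17) = 0.162519.
17/20 = 0.85.
KL = 0.162519 + 0.85 - 1 = 0.0125

0.0125


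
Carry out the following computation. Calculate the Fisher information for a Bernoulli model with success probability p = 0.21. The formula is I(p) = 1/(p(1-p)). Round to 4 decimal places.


For Bernoulli(p), Fisher information is I(p) = 1/(p*(1-p)).
p = 0.21, 1-p = 0.79.
p*(1-p) = 0.1659.
I(p) = 1/0.1659 = 6.0277

6.0277


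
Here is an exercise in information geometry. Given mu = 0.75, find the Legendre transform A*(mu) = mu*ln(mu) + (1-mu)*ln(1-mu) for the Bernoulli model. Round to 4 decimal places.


Legendre transform for Bernoulli:
A*(mu) = mu*log(mu) + (1-mu)*log(1-mu).
mu = 0.75, 1-mu = 0.25.
mu*log(mu) = 0.75*log(0.75) = -0.215762.
(1-mu)*log(1-mu) = 0.25*log(0.25) = -0.346574.
A* = -0.215762 + -0.346574 = -0.5623

-0.5623


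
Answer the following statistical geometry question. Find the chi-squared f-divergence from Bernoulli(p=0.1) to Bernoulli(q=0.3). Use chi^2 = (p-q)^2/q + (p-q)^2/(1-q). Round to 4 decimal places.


Chi-squared divergence between Bernoulli distributions:
chi^2 = (p-q)^2/q + (p-q)^2/(1-q).
p = 0.1, q = 0.3, p-q = -0.2.
(p-q)^2 = 0.04.
term1 = 0.04/0.3 = 0.133333.
term2 = 0.04/0.7 = 0.057143.
chi^2 = 0.133333 + 0.057143 = 0.1905

0.1905


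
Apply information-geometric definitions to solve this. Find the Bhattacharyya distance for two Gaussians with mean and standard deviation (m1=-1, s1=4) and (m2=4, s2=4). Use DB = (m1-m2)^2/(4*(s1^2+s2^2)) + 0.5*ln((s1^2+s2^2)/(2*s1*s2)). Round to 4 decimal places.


Bhattacharyya distance between two Gaussians:
DB = (m1-m2)^2/(4*(s1^2+s2^2)) + (1/2)*ln((s1^2+s2^2)/(2*s1*s2)).
(m1-m2)^2 = (-5)^2 = 25.
s1^2+s2^2 = 16 + 16 = 32.
term1 = 25/128 = 0.195312.
term2 = 0.5*ln(32/32.0) = 0.0.
DB = 0.195312 + 0.0 = 0.1953

0.1953


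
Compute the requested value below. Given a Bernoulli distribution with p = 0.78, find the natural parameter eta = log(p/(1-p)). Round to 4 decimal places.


Natural parameter for Bernoulli: eta = log(p/(1-p)).
p = 0.78, 1-p = 0.22.
p/(1-p) = 3.545455.
eta = log(3.545455) = 1.2657

1.2657


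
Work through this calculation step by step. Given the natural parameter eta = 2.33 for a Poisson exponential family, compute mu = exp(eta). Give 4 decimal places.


Expectation parameter for Poisson exponential family:
mu = exp(eta).
eta = 2.33.
mu = exp(2.33) = 10.2779

10.2779


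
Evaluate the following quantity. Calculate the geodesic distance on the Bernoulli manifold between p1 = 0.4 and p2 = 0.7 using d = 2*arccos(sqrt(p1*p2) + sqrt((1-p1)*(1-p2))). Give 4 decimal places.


Geodesic distance on Bernoulli manifold:
d(p1,p2) = 2*arccos(sqrt(p1*p2) + sqrt((1-p1)*(1-p2))).
sqrt(p1*p2) = sqrt(0.4*0.7) = 0.52915.
sqrt((1-p1)*(1-p2)) = sqrt(0.6*0.3) = 0.424264.
arg = 0.52915 + 0.424264 = 0.953414.
d = 2*arccos(0.953414) = 0.6129

0.6129


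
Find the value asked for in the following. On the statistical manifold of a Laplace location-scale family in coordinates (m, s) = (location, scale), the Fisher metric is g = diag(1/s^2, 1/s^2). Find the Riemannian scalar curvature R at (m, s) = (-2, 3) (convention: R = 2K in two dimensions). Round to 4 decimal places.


The metric has the form g = (A dm^2 + B ds^2)/s^2 with A = 1, B = 1.
Substitute u = sqrt(A/B)*m: g = B*(du^2 + ds^2)/s^2, i.e. B times the
Poincare upper half-plane metric, which has constant Gaussian curvature -1.
Scaling a 2D metric by a constant c divides the Gaussian curvature by c,
so K = -1/B = -1/(1) = -1.0000 everywhere (the point (m, s) = (-2, 3) is irrelevant:
the curvature is constant).
Scalar curvature in dimension 2: R = 2K = -2/(1) = -2.0000.

-2.0000


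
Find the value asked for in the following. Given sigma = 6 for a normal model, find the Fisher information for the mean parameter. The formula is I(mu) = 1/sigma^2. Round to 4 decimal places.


The Fisher information for the mean of a normal distribution is I(mu) = 1/sigma^2.
sigma = 6, so sigma^2 = 36.
I(mu) = 1/36 = 0.0278

0.0278
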